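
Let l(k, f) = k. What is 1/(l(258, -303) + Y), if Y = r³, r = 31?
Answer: 1/30049 ≈ 3.3279e-5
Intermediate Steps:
Y = 29791 (Y = 31³ = 29791)
1/(l(258, -303) + Y) = 1/(258 + 29791) = 1/30049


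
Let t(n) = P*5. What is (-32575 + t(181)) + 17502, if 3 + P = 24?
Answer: -14968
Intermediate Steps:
P = 21 (P = -3 + 24 = 21)
t(n) = 105 (t(n) = 21*5 = 105)
(-32575 + t(181)) + 17502 = (-32575 + 105) + 17502 = -32470 + 17502 = -14968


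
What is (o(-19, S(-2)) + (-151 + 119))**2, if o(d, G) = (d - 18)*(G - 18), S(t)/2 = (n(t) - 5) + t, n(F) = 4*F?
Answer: 3041536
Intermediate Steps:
S(t) = -10 + 10*t (S(t) = 2*((4*t - 5) + t) = 2*((-5 + 4*t) + t) = 2*(-5 + 5*t) = -10 + 10*t)
o(d, G) = (-18 + G)*(-18 + d) (o(d, G) = (-18 + d)*(-18 + G) = (-18 + G)*(-18 + d))
(o(-19, S(-2)) + (-151 + 119))**2 = ((324 - 18*(-10 + 10*(-2)) - 18*(-19) + (-10 + 10*(-2))*(-19)) + (-151 + 119))**2 = ((324 - 18*(-10 - 20) + 342 + (-10 - 20)*(-19)) - 32)**2 = ((324 - 18*(-30) + 342 - 30*(-19)) - 32)**2 = ((324 + 540 + 342 + 570) - 32)**2 = (1776 - 32)**2 = 1744**2 = 3041536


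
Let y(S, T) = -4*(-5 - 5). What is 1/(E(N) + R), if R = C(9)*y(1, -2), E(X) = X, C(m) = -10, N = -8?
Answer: -1/408 ≈ -0.0024510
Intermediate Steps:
y(S, T) = 40 (y(S, T) = -4*(-10) = 40)
R = -400 (R = -10*40 = -400)
1/(E(N) + R) = 1/(-8 - 400) = 1/(-408) = -1/408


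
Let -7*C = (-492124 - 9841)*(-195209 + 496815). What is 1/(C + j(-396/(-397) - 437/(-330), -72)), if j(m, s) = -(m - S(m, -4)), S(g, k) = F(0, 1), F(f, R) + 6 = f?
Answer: 917070/19834344857416297 ≈ 4.6236e-11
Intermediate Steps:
F(f, R) = -6 + f
S(g, k) = -6 (S(g, k) = -6 + 0 = -6)
j(m, s) = -6 - m (j(m, s) = -(m - 1*(-6)) = -(m + 6) = -(6 + m) = -6 - m)
C = 151395655790/7 (C = -(-492124 - 9841)*(-195209 + 496815)/7 = -(-501965)*301606/7 = -1/7*(-151395655790) = 151395655790/7 ≈ 2.1628e+10)
1/(C + j(-396/(-397) - 437/(-330), -72)) = 1/(151395655790/7 + (-6 - (-396/(-397) - 437/(-330)))) = 1/(151395655790/7 + (-6 - (-396*(-1/397) - 437*(-1/330)))) = 1/(151395655790/7 + (-6 - (396/397 + 437/330))) = 1/(151395655790/7 + (-6 - 1*304169/131010)) = 1/(151395655790/7 + (-6 - 304169/131010)) = 1/(151395655790/7 - 1090229/131010) = 1/(19834344857416297/917070) = 917070/19834344857416297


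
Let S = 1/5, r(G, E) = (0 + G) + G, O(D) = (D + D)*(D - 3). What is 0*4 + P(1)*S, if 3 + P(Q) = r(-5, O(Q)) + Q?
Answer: -12/5 ≈ -2.4000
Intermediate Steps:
O(D) = 2*D*(-3 + D) (O(D) = (2*D)*(-3 + D) = 2*D*(-3 + D))
r(G, E) = 2*G (r(G, E) = G + G = 2*G)
S = 1/5 ≈ 0.20000
P(Q) = -13 + Q (P(Q) = -3 + (2*(-5) + Q) = -3 + (-10 + Q) = -13 + Q)
0*4 + P(1)*S = 0*4 + (-13 + 1)*(1/5) = 0 - 12*1/5 = 0 - 12/5 = -12/5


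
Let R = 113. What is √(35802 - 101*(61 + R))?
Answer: 14*√93 ≈ 135.01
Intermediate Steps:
√(35802 - 101*(61 + R)) = √(35802 - 101*(61 + 113)) = √(35802 - 101*174) = √(35802 - 17574) = √18228 = 14*√93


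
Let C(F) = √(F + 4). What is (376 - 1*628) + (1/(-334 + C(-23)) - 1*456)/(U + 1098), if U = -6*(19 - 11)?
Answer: -2112401681/8368125 - I*√19/117153750 ≈ -252.43 - 3.7207e-8*I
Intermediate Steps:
C(F) = √(4 + F)
U = -48 (U = -6*8 = -48)
(376 - 1*628) + (1/(-334 + C(-23)) - 1*456)/(U + 1098) = (376 - 1*628) + (1/(-334 + √(4 - 23)) - 1*456)/(-48 + 1098) = (376 - 628) + (1/(-334 + √(-19)) - 456)/1050 = -252 + (1/(-334 + I*√19) - 456)*(1/1050) = -252 + (-456 + 1/(-334 + I*√19))*(1/1050) = -252 + (-76/175 + 1/(1050*(-334 + I*√19))) = -44176/175 + 1/(1050*(-334 + I*√19))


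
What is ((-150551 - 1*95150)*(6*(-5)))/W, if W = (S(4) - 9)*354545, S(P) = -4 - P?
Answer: -86718/70909 ≈ -1.2229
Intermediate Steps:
W = -6027265 (W = ((-4 - 1*4) - 9)*354545 = ((-4 - 4) - 9)*354545 = (-8 - 9)*354545 = -17*354545 = -6027265)
((-150551 - 1*95150)*(6*(-5)))/W = ((-150551 - 1*95150)*(6*(-5)))/(-6027265) = ((-150551 - 95150)*(-30))*(-1/6027265) = -245701*(-30)*(-1/6027265) = 7371030*(-1/6027265) = -86718/70909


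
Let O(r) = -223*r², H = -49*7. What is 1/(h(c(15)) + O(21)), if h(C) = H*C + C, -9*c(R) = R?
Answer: -1/97773 ≈ -1.0228e-5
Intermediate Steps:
H = -343
c(R) = -R/9
h(C) = -342*C (h(C) = -343*C + C = -342*C)
1/(h(c(15)) + O(21)) = 1/(-(-38)*15 - 223*21²) = 1/(-342*(-5/3) - 223*441) = 1/(570 - 98343) = 1/(-97773) = -1/97773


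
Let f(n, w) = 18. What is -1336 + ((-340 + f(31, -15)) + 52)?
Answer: -1606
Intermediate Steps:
-1336 + ((-340 + f(31, -15)) + 52) = -1336 + ((-340 + 18) + 52) = -1336 + (-322 + 52) = -1336 - 270 = -1606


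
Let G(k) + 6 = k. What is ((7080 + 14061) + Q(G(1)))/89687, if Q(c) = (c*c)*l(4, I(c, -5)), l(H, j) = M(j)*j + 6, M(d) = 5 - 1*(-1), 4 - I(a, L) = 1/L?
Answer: 21921/89687 ≈ 0.24442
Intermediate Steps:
G(k) = -6 + k
I(a, L) = 4 - 1/L
M(d) = 6 (M(d) = 5 + 1 = 6)
l(H, j) = 6 + 6*j (l(H, j) = 6*j + 6 = 6 + 6*j)
Q(c) = 156*c**2/5 (Q(c) = (c*c)*(6 + 6*(4 - 1/(-5))) = c**2*(6 + 6*(4 - 1*(-1/5))) = c**2*(6 + 6*(4 + 1/5)) = c**2*(6 + 6*(21/5)) = c**2*(6 + 126/5) = c**2*(156/5) = 156*c**2/5)
((7080 + 14061) + Q(G(1)))/89687 = ((7080 + 14061) + 156*(-6 + 1)**2/5)/89687 = (21141 + (156/5)*(-5)**2)*(1/89687) = (21141 + (156/5)*25)*(1/89687) = (21141 + 780)*(1/89687) = 21921*(1/89687) = 21921/89687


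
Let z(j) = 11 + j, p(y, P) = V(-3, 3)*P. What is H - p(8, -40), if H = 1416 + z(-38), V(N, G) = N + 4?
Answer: 1429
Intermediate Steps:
V(N, G) = 4 + N
p(y, P) = P (p(y, P) = (4 - 3)*P = 1*P = P)
H = 1389 (H = 1416 + (11 - 38) = 1416 - 27 = 1389)
H - p(8, -40) = 1389 - 1*(-40) = 1389 + 40 = 1429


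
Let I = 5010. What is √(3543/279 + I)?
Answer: √43441323/93 ≈ 70.871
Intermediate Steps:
√(3543/279 + I) = √(3543/279 + 5010) = √(3543*(1/279) + 5010) = √(1181/93 + 5010) = √(467111/93) = √43441323/93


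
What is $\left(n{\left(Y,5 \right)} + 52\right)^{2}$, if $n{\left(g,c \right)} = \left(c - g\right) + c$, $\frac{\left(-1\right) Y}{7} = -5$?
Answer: $729$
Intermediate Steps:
$Y = 35$ ($Y = \left(-7\right) \left(-5\right) = 35$)
$n{\left(g,c \right)} = - g + 2 c$
$\left(n{\left(Y,5 \right)} + 52\right)^{2} = \left(\left(\left(-1\right) 35 + 2 \cdot 5\right) + 52\right)^{2} = \left(\left(-35 + 10\right) + 52\right)^{2} = \left(-25 + 52\right)^{2} = 27^{2} = 729$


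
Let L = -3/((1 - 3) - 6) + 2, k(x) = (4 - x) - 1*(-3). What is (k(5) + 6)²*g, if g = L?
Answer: 152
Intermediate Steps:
k(x) = 7 - x (k(x) = (4 - x) + 3 = 7 - x)
L = 19/8 (L = -3/(-2 - 6) + 2 = -3/(-8) + 2 = -3*(-⅛) + 2 = 3/8 + 2 = 19/8 ≈ 2.3750)
g = 19/8 ≈ 2.3750
(k(5) + 6)²*g = ((7 - 1*5) + 6)²*(19/8) = ((7 - 5) + 6)²*(19/8) = (2 + 6)²*(19/8) = 8²*(19/8) = 64*(19/8) = 152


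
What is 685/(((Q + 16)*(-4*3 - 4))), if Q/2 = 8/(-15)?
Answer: -10275/3584 ≈ -2.8669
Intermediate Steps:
Q = -16/15 (Q = 2*(8/(-15)) = 2*(8*(-1/15)) = 2*(-8/15) = -16/15 ≈ -1.0667)
685/(((Q + 16)*(-4*3 - 4))) = 685/(((-16/15 + 16)*(-4*3 - 4))) = 685/((224*(-12 - 4)/15)) = 685/(((224/15)*(-16))) = 685/(-3584/15) = 685*(-15/3584) = -10275/3584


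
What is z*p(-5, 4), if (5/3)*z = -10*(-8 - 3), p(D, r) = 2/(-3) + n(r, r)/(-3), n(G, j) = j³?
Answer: -1452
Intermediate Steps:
p(D, r) = -⅔ - r³/3 (p(D, r) = 2/(-3) + r³/(-3) = 2*(-⅓) + r³*(-⅓) = -⅔ - r³/3)
z = 66 (z = 3*(-10*(-8 - 3))/5 = 3*(-10*(-11))/5 = (⅗)*110 = 66)
z*p(-5, 4) = 66*(-⅔ - ⅓*4³) = 66*(-⅔ - ⅓*64) = 66*(-⅔ - 64/3) = 66*(-22) = -1452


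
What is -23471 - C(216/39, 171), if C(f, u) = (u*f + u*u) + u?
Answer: -699791/13 ≈ -53830.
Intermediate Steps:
C(f, u) = u + u² + f*u (C(f, u) = (f*u + u²) + u = (u² + f*u) + u = u + u² + f*u)
-23471 - C(216/39, 171) = -23471 - 171*(1 + 216/39 + 171) = -23471 - 171*(1 + 216*(1/39) + 171) = -23471 - 171*(1 + 72/13 + 171) = -23471 - 171*2308/13 = -23471 - 1*394668/13 = -23471 - 394668/13 = -699791/13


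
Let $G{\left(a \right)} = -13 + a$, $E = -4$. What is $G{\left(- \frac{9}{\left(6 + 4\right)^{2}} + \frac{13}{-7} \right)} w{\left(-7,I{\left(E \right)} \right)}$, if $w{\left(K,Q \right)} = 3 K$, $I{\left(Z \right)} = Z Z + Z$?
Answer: $\frac{31389}{100} \approx 313.89$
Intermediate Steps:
$I{\left(Z \right)} = Z + Z^{2}$ ($I{\left(Z \right)} = Z^{2} + Z = Z + Z^{2}$)
$G{\left(- \frac{9}{\left(6 + 4\right)^{2}} + \frac{13}{-7} \right)} w{\left(-7,I{\left(E \right)} \right)} = \left(-13 - \left(\frac{13}{7} + \frac{9}{\left(6 + 4\right)^{2}}\right)\right) 3 \left(-7\right) = \left(-13 - \left(\frac{13}{7} + \frac{9}{10^{2}}\right)\right) \left(-21\right) = \left(-13 - \left(\frac{13}{7} + \frac{9}{100}\right)\right) \left(-21\right) = \left(-13 - \frac{1363}{700}\right) \left(-21\right) = \left(- \frac{10463}{700}\right) \left(-21\right) = \frac{31389}{100}$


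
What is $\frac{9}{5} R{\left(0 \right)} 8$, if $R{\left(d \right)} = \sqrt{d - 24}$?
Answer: $\frac{144 i \sqrt{6}}{5} \approx 70.545 i$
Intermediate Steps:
$R{\left(d \right)} = \sqrt{-24 + d}$ ($R{\left(d \right)} = \sqrt{d - 24} = \sqrt{-24 + d}$)
$\frac{9}{5} R{\left(0 \right)} 8 = \frac{9}{5} \sqrt{-24 + 0} \cdot 8 = 9 \cdot \frac{1}{5} \sqrt{-24} \cdot 8 = \frac{9 \cdot 2 i \sqrt{6}}{5} \cdot 8 = \frac{18 i \sqrt{6}}{5} \cdot 8 = \frac{144 i \sqrt{6}}{5}$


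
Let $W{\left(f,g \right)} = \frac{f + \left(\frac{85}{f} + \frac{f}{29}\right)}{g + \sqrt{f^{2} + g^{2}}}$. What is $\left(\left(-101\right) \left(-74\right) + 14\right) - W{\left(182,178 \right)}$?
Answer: $\frac{654646459633}{87414236} - \frac{996185 \sqrt{16202}}{87414236} \approx 7487.6$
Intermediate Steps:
$W{\left(f,g \right)} = \frac{\frac{85}{f} + \frac{30 f}{29}}{g + \sqrt{f^{2} + g^{2}}}$ ($W{\left(f,g \right)} = \frac{f + \left(\frac{85}{f} + f \frac{1}{29}\right)}{g + \sqrt{f^{2} + g^{2}}} = \frac{f + \left(\frac{85}{f} + \frac{f}{29}\right)}{g + \sqrt{f^{2} + g^{2}}} = \frac{\frac{85}{f} + \frac{30 f}{29}}{g + \sqrt{f^{2} + g^{2}}}$)
$\left(\left(-101\right) \left(-74\right) + 14\right) - W{\left(182,178 \right)} = \left(\left(-101\right) \left(-74\right) + 14\right) - \frac{5 \left(493 + 6 \cdot 182^{2}\right)}{29 \cdot 182 \left(178 + \sqrt{182^{2} + 178^{2}}\right)} = \left(7474 + 14\right) - \frac{5}{29} \cdot \frac{1}{182} \frac{1}{178 + \sqrt{33124 + 31684}} \left(493 + 6 \cdot 33124\right) = 7488 - \frac{5}{29} \cdot \frac{1}{182} \frac{1}{178 + \sqrt{64808}} \left(493 + 198744\right) = 7488 - \frac{5}{29} \cdot \frac{1}{182} \frac{1}{178 + 2 \sqrt{16202}} \cdot 199237 = 7488 - \frac{996185}{5278 \left(178 + 2 \sqrt{16202}\right)}$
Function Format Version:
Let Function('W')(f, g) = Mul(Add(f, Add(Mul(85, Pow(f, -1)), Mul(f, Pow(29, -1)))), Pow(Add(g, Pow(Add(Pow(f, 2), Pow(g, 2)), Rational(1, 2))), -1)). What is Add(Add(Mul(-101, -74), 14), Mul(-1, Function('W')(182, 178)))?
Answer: Add(Rational(654646459633, 87414236), Mul(Rational(-996185, 87414236), Pow(16202, Rational(1, 2)))) ≈ 7487.6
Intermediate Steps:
Function('W')(f, g) = Mul(Pow(Add(g, Pow(Add(Pow(f, 2), Pow(g, 2)), Rational(1, 2))), -1), Add(Mul(85, Pow(f, -1)), Mul(Rational(30, 29), f))) (Function('W')(f, g) = Mul(Add(f, Add(Mul(85, Pow(f, -1)), Mul(f, Rational(1, 29)))), Pow(Add(g, Pow(Add(Pow(f, 2), Pow(g, 2)), Rational(1, 2))), -1)) = Mul(Add(f, Add(Mul(85, Pow(f, -1)), Mul(Rational(1, 29), f))), Pow(Add(g, Pow(Add(Pow(f, 2), Pow(g, 2)), Rational(1, 2))), -1)) = Mul(Add(Mul(85, Pow(f, -1)), Mul(Rational(30, 29), f)), Pow(Add(g, Pow(Add(Pow(f, 2), Pow(g, 2)), Rational(1, 2))), -1)) = Mul(Pow(Add(g, Pow(Add(Pow(f, 2), Pow(g, 2)), Rational(1, 2))), -1), Add(Mul(85, Pow(f, -1)), Mul(Rational(30, 29), f))))
Add(Add(Mul(-101, -74), 14), Mul(-1, Function('W')(182, 178))) = Add(Add(Mul(-101, -74), 14), Mul(-1, Mul(Rational(5, 29), Pow(182, -1), Pow(Add(178, Pow(Add(Pow(182, 2), Pow(178, 2)), Rational(1, 2))), -1), Add(493, Mul(6, Pow(182, 2)))))) = Add(Add(7474, 14), Mul(-1, Mul(Rational(5, 29), Rational(1, 182), Pow(Add(178, Pow(Add(33124, 31684), Rational(1, 2))), -1), Add(493, Mul(6, 33124))))) = Add(7488, Mul(-1, Mul(Rational(5, 29), Rational(1, 182), Pow(Add(178, Pow(64808, Rational(1, 2))), -1), Add(493, 198744)))) = Add(7488, Mul(-1, Mul(Rational(5, 29), Rational(1, 182), Pow(Add(178, Mul(2, Pow(16202, Rational(1, 2)))), -1), 199237))) = Add(7488, Mul(-1, Mul(Rational(996185, 5278), Pow(Add(178, Mul(2, Pow(16202, Rational(1, 2)))), -1)))) = Add(7488, Mul(Rational(-996185, 5278), Pow(Add(178, Mul(2, Pow(16202, Rational(1, 2)))), -1)))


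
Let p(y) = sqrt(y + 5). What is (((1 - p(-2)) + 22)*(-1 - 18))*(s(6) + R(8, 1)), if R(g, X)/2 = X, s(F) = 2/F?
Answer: -3059/3 + 133*sqrt(3)/3 ≈ -942.88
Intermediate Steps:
p(y) = sqrt(5 + y)
R(g, X) = 2*X
(((1 - p(-2)) + 22)*(-1 - 18))*(s(6) + R(8, 1)) = (((1 - sqrt(5 - 2)) + 22)*(-1 - 18))*(2/6 + 2*1) = (((1 - sqrt(3)) + 22)*(-19))*(2*(1/6) + 2) = ((23 - sqrt(3))*(-19))*(1/3 + 2) = (-437 + 19*sqrt(3))*(7/3) = -3059/3 + 133*sqrt(3)/3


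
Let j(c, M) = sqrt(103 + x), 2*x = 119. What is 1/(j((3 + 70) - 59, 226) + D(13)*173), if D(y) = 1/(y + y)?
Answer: -4498/79921 + 1690*sqrt(26)/79921 ≈ 0.051543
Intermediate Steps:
D(y) = 1/(2*y)
x = 119/2 (x = (1/2)*119 = 119/2 ≈ 59.500)
j(c, M) = 5*sqrt(26)/2 (j(c, M) = sqrt(103 + 119/2) = sqrt(325/2) = 5*sqrt(26)/2)
1/(j((3 + 70) - 59, 226) + D(13)*173) = 1/(5*sqrt(26)/2 + ((1/2)/13)*173) = 1/(5*sqrt(26)/2 + ((1/2)*(1/13))*173) = 1/(5*sqrt(26)/2 + (1/26)*173) = 1/(5*sqrt(26)/2 + 173/26) = 1/(173/26 + 5*sqrt(26)/2)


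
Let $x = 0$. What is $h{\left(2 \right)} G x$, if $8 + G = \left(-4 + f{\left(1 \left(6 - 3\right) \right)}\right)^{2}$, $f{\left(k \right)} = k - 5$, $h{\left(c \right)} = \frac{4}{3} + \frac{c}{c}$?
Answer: $0$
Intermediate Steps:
$h{\left(c \right)} = \frac{7}{3}$ ($h{\left(c \right)} = 4 \cdot \frac{1}{3} + 1 = \frac{4}{3} + 1 = \frac{7}{3}$)
$f{\left(k \right)} = -5 + k$ ($f{\left(k \right)} = k - 5 = -5 + k$)
$G = 28$ ($G = -8 + \left(-4 - \left(5 - \left(6 - 3\right)\right)\right)^{2} = -8 + \left(-4 + \left(-5 + 1 \cdot 3\right)\right)^{2} = -8 + \left(-4 + \left(-5 + 3\right)\right)^{2} = -8 + \left(-4 - 2\right)^{2} = -8 + \left(-6\right)^{2} = -8 + 36 = 28$)
$h{\left(2 \right)} G x = \frac{7}{3} \cdot 28 \cdot 0 = \frac{196}{3} \cdot 0 = 0$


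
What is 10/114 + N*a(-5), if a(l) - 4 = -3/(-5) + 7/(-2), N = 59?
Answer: 37043/570 ≈ 64.988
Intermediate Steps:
a(l) = 11/10 (a(l) = 4 + (-3/(-5) + 7/(-2)) = 4 + (-3*(-1/5) + 7*(-1/2)) = 4 + (3/5 - 7/2) = 4 - 29/10 = 11/10)
10/114 + N*a(-5) = 10/114 + 59*(11/10) = 10*(1/114) + 649/10 = 5/57 + 649/10 = 37043/570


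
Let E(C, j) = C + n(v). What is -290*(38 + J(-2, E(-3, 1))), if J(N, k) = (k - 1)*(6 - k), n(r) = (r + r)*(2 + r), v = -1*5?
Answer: 147320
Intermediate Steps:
v = -5
n(r) = 2*r*(2 + r) (n(r) = (2*r)*(2 + r) = 2*r*(2 + r))
E(C, j) = 30 + C (E(C, j) = C + 2*(-5)*(2 - 5) = C + 2*(-5)*(-3) = C + 30 = 30 + C)
J(N, k) = (-1 + k)*(6 - k)
-290*(38 + J(-2, E(-3, 1))) = -290*(38 + (-6 - (30 - 3)**2 + 7*(30 - 3))) = -290*(38 + (-6 - 1*27**2 + 7*27)) = -290*(38 + (-6 - 1*729 + 189)) = -290*(38 + (-6 - 729 + 189)) = -290*(38 - 546) = -290*(-508) = 147320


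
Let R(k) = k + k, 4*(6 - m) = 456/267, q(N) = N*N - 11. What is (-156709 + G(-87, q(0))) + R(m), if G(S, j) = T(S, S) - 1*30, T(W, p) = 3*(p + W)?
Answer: -13995237/89 ≈ -1.5725e+5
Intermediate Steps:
T(W, p) = 3*W + 3*p (T(W, p) = 3*(W + p) = 3*W + 3*p)
q(N) = -11 + N² (q(N) = N² - 11 = -11 + N²)
G(S, j) = -30 + 6*S (G(S, j) = (3*S + 3*S) - 1*30 = 6*S - 30 = -30 + 6*S)
m = 496/89 (m = 6 - 114/267 = 6 - ¼*152/89 = 6 - 38/89 = 496/89 ≈ 5.5730)
R(k) = 2*k
(-156709 + G(-87, q(0))) + R(m) = (-156709 + (-30 + 6*(-87))) + 2*(496/89) = (-156709 + (-30 - 522)) + 992/89 = (-156709 - 552) + 992/89 = -157261 + 992/89 = -13995237/89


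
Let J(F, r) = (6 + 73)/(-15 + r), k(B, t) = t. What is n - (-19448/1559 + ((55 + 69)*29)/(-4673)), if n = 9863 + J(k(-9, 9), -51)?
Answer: 4748156367041/480823662 ≈ 9875.0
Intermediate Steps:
J(F, r) = 79/(-15 + r)
n = 650879/66 (n = 9863 + 79/(-15 - 51) = 9863 + 79/(-66) = 9863 + 79*(-1/66) = 9863 - 79/66 = 650879/66 ≈ 9861.8)
n - (-19448/1559 + ((55 + 69)*29)/(-4673)) = 650879/66 - (-19448/1559 + ((55 + 69)*29)/(-4673)) = 650879/66 - (-19448*1/1559 + (124*29)*(-1/4673)) = 650879/66 - (-19448/1559 + 3596*(-1/4673)) = 650879/66 - (-19448/1559 - 3596/4673) = 650879/66 - 1*(-96486668/7285207) = 650879/66 + 96486668/7285207 = 4748156367041/480823662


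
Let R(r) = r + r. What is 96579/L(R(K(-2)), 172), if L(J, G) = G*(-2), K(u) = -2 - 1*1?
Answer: -96579/344 ≈ -280.75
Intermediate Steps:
K(u) = -3 (K(u) = -2 - 1 = -3)
R(r) = 2*r
L(J, G) = -2*G
96579/L(R(K(-2)), 172) = 96579/((-2*172)) = 96579/(-344) = 96579*(-1/344) = -96579/344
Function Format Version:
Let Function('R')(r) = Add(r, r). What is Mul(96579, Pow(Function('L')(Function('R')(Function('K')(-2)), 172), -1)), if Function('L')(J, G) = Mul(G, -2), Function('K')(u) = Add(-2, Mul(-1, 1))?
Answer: Rational(-96579, 344) ≈ -280.75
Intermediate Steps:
Function('K')(u) = -3 (Function('K')(u) = Add(-2, -1) = -3)
Function('R')(r) = Mul(2, r)
Function('L')(J, G) = Mul(-2, G)
Mul(96579, Pow(Function('L')(Function('R')(Function('K')(-2)), 172), -1)) = Mul(96579, Pow(Mul(-2, 172), -1)) = Mul(96579, Pow(-344, -1)) = Mul(96579, Rational(-1, 344)) = Rational(-96579, 344)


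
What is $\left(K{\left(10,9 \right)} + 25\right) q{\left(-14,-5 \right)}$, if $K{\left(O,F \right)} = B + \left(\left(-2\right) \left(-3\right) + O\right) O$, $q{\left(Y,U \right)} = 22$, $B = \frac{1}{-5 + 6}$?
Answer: $4092$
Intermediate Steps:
$B = 1$ ($B = 1^{-1} = 1$)
$K{\left(O,F \right)} = 1 + O \left(6 + O\right)$ ($K{\left(O,F \right)} = 1 + \left(\left(-2\right) \left(-3\right) + O\right) O = 1 + \left(6 + O\right) O = 1 + O \left(6 + O\right)$)
$\left(K{\left(10,9 \right)} + 25\right) q{\left(-14,-5 \right)} = \left(\left(1 + 10^{2} + 6 \cdot 10\right) + 25\right) 22 = \left(\left(1 + 100 + 60\right) + 25\right) 22 = \left(161 + 25\right) 22 = 186 \cdot 22 = 4092$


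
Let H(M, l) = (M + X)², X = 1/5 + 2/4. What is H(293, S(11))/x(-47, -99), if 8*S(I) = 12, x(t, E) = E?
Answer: -87131/100 ≈ -871.31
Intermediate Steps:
S(I) = 3/2 (S(I) = (⅛)*12 = 3/2)
X = 7/10 (X = 1*(⅕) + 2*(¼) = ⅕ + ½ = 7/10 ≈ 0.70000)
H(M, l) = (7/10 + M)² (H(M, l) = (M + 7/10)² = (7/10 + M)²)
H(293, S(11))/x(-47, -99) = ((7 + 10*293)²/100)/(-99) = ((7 + 2930)²/100)*(-1/99) = ((1/100)*2937²)*(-1/99) = ((1/100)*8625969)*(-1/99) = (8625969/100)*(-1/99) = -87131/100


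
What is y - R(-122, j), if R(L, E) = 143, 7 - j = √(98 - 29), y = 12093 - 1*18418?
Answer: -6468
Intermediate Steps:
y = -6325 (y = 12093 - 18418 = -6325)
j = 7 - √69 (j = 7 - √(98 - 29) = 7 - √69 ≈ -1.3066)
y - R(-122, j) = -6325 - 1*143 = -6325 - 143 = -6468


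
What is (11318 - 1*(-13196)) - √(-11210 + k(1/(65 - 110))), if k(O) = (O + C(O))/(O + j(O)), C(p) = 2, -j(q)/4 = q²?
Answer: 24514 - I*√553295/7 ≈ 24514.0 - 106.26*I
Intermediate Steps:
j(q) = -4*q²
k(O) = (2 + O)/(O - 4*O²) (k(O) = (O + 2)/(O - 4*O²) = (2 + O)/(O - 4*O²))
(11318 - 1*(-13196)) - √(-11210 + k(1/(65 - 110))) = (11318 - 1*(-13196)) - √(-11210 + (-2 - 1/(65 - 110))/((1/(65 - 110))*(-1 + 4/(65 - 110)))) = (11318 + 13196) - √(-11210 + (-2 - 1/(-45))/((1/(-45))*(-1 + 4/(-45)))) = 24514 - √(-11210 + (-2 - 1*(-1/45))/((-1/45)*(-1 + 4*(-1/45)))) = 24514 - √(-11210 - 45*(-2 + 1/45)/(-1 - 4/45)) = 24514 - √(-11210 - 45*(-89/45)/(-49/45)) = 24514 - √(-11210 - 45*(-45/49)*(-89/45)) = 24514 - √(-11210 - 4005/49) = 24514 - √(-553295/49) = 24514 - I*√553295/7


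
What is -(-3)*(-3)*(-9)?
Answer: 81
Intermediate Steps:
-(-3)*(-3)*(-9) = -1*9*(-9) = -9*(-9) = 81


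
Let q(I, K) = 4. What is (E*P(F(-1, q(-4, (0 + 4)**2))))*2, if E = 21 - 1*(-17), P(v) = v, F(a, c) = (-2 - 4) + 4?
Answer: -152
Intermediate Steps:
F(a, c) = -2 (F(a, c) = -6 + 4 = -2)
E = 38 (E = 21 + 17 = 38)
(E*P(F(-1, q(-4, (0 + 4)**2))))*2 = (38*(-2))*2 = -76*2 = -152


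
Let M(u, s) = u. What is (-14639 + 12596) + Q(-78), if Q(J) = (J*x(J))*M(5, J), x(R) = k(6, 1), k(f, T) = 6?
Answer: -4383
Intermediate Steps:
x(R) = 6
Q(J) = 30*J (Q(J) = (J*6)*5 = (6*J)*5 = 30*J)
(-14639 + 12596) + Q(-78) = (-14639 + 12596) + 30*(-78) = -2043 - 2340 = -4383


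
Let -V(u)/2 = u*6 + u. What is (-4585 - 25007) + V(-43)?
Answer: -28990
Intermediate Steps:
V(u) = -14*u (V(u) = -2*(u*6 + u) = -2*(6*u + u) = -14*u)
(-4585 - 25007) + V(-43) = (-4585 - 25007) - 14*(-43) = -29592 + 602 = -28990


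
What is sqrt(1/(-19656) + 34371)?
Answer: 5*sqrt(14755024830)/3276 ≈ 185.39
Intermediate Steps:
sqrt(1/(-19656) + 34371) = sqrt(-1/19656 + 34371) = sqrt(675596375/19656) = 5*sqrt(14755024830)/3276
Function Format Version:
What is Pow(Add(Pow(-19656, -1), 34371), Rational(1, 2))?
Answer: Mul(Rational(5, 3276), Pow(14755024830, Rational(1, 2))) ≈ 185.39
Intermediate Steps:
Pow(Add(Pow(-19656, -1), 34371), Rational(1, 2)) = Pow(Add(Rational(-1, 19656), 34371), Rational(1, 2)) = Pow(Rational(675596375, 19656), Rational(1, 2)) = Mul(Rational(5, 3276), Pow(14755024830, Rational(1, 2)))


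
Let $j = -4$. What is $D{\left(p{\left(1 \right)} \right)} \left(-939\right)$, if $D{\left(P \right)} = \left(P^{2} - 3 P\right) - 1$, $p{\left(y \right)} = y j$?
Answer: $-25353$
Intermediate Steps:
$p{\left(y \right)} = - 4 y$ ($p{\left(y \right)} = y \left(-4\right) = - 4 y$)
$D{\left(P \right)} = -1 + P^{2} - 3 P$
$D{\left(p{\left(1 \right)} \right)} \left(-939\right) = \left(-1 + \left(\left(-4\right) 1\right)^{2} - 3 \left(\left(-4\right) 1\right)\right) \left(-939\right) = \left(-1 + \left(-4\right)^{2} - -12\right) \left(-939\right) = \left(-1 + 16 + 12\right) \left(-939\right) = 27 \left(-939\right) = -25353$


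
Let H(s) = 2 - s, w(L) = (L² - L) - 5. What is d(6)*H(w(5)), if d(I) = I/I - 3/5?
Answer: -26/5 ≈ -5.2000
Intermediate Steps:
w(L) = -5 + L² - L
d(I) = ⅖ (d(I) = 1 - 3*⅕ = 1 - ⅗ = ⅖)
d(6)*H(w(5)) = 2*(2 - (-5 + 5² - 1*5))/5 = 2*(2 - (-5 + 25 - 5))/5 = 2*(2 - 1*15)/5 = 2*(2 - 15)/5 = (⅖)*(-13) = -26/5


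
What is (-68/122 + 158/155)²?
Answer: 19079424/89397025 ≈ 0.21342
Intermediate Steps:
(-68/122 + 158/155)² = (-68*1/122 + 158*(1/155))² = (-34/61 + 158/155)² = (4368/9455)² = 19079424/89397025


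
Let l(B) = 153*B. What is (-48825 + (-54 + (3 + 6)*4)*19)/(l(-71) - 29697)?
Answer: 16389/13520 ≈ 1.2122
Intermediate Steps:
(-48825 + (-54 + (3 + 6)*4)*19)/(l(-71) - 29697) = (-48825 + (-54 + (3 + 6)*4)*19)/(153*(-71) - 29697) = (-48825 + (-54 + 9*4)*19)/(-10863 - 29697) = (-48825 + (-54 + 36)*19)/(-40560) = (-48825 - 18*19)*(-1/40560) = (-48825 - 342)*(-1/40560) = -49167*(-1/40560) = 16389/13520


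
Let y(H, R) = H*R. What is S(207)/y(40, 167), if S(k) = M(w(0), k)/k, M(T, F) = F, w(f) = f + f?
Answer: 1/6680 ≈ 0.00014970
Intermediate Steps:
w(f) = 2*f
S(k) = 1 (S(k) = k/k = 1)
S(207)/y(40, 167) = 1/(40*167) = 1/6680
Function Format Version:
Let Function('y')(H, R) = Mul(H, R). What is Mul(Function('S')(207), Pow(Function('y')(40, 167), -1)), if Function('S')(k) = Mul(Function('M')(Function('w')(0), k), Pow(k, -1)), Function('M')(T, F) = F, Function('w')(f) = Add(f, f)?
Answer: Rational(1, 6680) ≈ 0.00014970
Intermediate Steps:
Function('w')(f) = Mul(2, f)
Function('S')(k) = 1 (Function('S')(k) = Mul(k, Pow(k, -1)) = 1)
Mul(Function('S')(207), Pow(Function('y')(40, 167), -1)) = Mul(1, Pow(Mul(40, 167), -1)) = Mul(1, Pow(6680, -1)) = Mul(1, Rational(1, 6680)) = Rational(1, 6680)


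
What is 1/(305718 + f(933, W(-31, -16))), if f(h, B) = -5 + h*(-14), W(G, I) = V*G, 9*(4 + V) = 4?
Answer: 1/292651 ≈ 3.4170e-6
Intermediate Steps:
V = -32/9 (V = -4 + (⅑)*4 = -4 + 4/9 = -32/9 ≈ -3.5556)
W(G, I) = -32*G/9
f(h, B) = -5 - 14*h
1/(305718 + f(933, W(-31, -16))) = 1/(305718 + (-5 - 14*933)) = 1/(305718 + (-5 - 13062)) = 1/(305718 - 13067) = 1/292651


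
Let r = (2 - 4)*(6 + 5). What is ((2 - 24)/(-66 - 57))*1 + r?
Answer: -2684/123 ≈ -21.821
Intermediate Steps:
r = -22 (r = -2*11 = -22)
((2 - 24)/(-66 - 57))*1 + r = ((2 - 24)/(-66 - 57))*1 - 22 = -22/(-123)*1 - 22 = -22*(-1/123)*1 - 22 = (22/123)*1 - 22 = 22/123 - 22 = -2684/123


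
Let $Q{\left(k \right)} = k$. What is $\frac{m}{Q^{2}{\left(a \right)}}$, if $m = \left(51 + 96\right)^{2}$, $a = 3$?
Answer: $2401$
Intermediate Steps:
$m = 21609$ ($m = 147^{2} = 21609$)
$\frac{m}{Q^{2}{\left(a \right)}} = \frac{21609}{3^{2}} = \frac{21609}{9} = 21609 \cdot \frac{1}{9} = 2401$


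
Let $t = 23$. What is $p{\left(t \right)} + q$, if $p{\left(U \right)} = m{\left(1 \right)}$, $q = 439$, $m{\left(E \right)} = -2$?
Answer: $437$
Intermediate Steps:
$p{\left(U \right)} = -2$
$p{\left(t \right)} + q = -2 + 439 = 437$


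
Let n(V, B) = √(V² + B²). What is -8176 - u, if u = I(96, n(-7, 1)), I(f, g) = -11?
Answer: -8165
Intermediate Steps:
n(V, B) = √(B² + V²)
u = -11
-8176 - u = -8176 - 1*(-11) = -8176 + 11 = -8165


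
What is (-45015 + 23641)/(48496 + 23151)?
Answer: -21374/71647 ≈ -0.29832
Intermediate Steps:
(-45015 + 23641)/(48496 + 23151) = -21374/71647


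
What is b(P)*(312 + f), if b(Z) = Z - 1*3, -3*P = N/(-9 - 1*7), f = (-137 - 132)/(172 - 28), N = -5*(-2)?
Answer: -2992153/3456 ≈ -865.79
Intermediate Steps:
N = 10
f = -269/144 ≈ -1.8681
P = 5/24 (P = -10/(3*(-9 - 1*7)) = -10/(3*(-9 - 7)) = -10/(3*(-16)) = -10*(-1)/(3*16) = -⅓*(-5/8) = 5/24 ≈ 0.20833)
b(Z) = -3 + Z (b(Z) = Z - 3 = -3 + Z)
b(P)*(312 + f) = (-3 + 5/24)*(312 - 269/144) = -67/24*44659/144 = -2992153/3456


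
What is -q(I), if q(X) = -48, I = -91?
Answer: 48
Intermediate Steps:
-q(I) = -1*(-48) = 48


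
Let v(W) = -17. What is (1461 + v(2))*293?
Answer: 423092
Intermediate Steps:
(1461 + v(2))*293 = (1461 - 17)*293 = 1444*293 = 423092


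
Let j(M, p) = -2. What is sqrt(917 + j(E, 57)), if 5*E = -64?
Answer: sqrt(915) ≈ 30.249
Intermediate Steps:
E = -64/5 (E = (1/5)*(-64) = -64/5 ≈ -12.800)
sqrt(917 + j(E, 57)) = sqrt(917 - 2) = sqrt(915)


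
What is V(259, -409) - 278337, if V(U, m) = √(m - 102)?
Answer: -278337 + I*√511 ≈ -2.7834e+5 + 22.605*I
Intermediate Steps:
V(U, m) = √(-102 + m)
V(259, -409) - 278337 = √(-102 - 409) - 278337 = √(-511) - 278337 = I*√511 - 278337 = -278337 + I*√511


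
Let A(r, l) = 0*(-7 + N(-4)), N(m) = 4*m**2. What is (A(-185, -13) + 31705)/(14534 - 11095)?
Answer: 31705/3439 ≈ 9.2193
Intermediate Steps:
A(r, l) = 0 (A(r, l) = 0*(-7 + 4*(-4)**2) = 0*(-7 + 4*16) = 0*(-7 + 64) = 0*57 = 0)
(A(-185, -13) + 31705)/(14534 - 11095) = (0 + 31705)/(14534 - 11095) = 31705/3439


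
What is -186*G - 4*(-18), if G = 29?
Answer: -5322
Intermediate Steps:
-186*G - 4*(-18) = -186*29 - 4*(-18) = -5394 + 72 = -5322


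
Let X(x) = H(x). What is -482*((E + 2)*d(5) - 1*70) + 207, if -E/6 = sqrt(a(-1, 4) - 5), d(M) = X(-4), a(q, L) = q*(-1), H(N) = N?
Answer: 37803 - 23136*I ≈ 37803.0 - 23136.0*I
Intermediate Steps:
X(x) = x
a(q, L) = -q
d(M) = -4
E = -12*I (E = -6*sqrt(-1*(-1) - 5) = -6*sqrt(1 - 5) = -12*I ≈ -12.0*I)
-482*((E + 2)*d(5) - 1*70) + 207 = -482*((-12*I + 2)*(-4) - 1*70) + 207 = -482*((2 - 12*I)*(-4) - 70) + 207 = -482*((-8 + 48*I) - 70) + 207 = -482*(-78 + 48*I) + 207 = (37596 - 23136*I) + 207 = 37803 - 23136*I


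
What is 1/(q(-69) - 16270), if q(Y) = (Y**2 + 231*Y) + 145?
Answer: -1/27303 ≈ -3.6626e-5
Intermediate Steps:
q(Y) = 145 + Y**2 + 231*Y
1/(q(-69) - 16270) = 1/((145 + (-69)**2 + 231*(-69)) - 16270) = 1/((145 + 4761 - 15939) - 16270) = 1/(-11033 - 16270) = 1/(-27303) = -1/27303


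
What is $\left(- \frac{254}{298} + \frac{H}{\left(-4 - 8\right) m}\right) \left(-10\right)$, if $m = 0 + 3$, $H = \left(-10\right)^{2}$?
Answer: $\frac{48680}{1341} \approx 36.301$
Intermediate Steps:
$H = 100$
$m = 3$
$\left(- \frac{254}{298} + \frac{H}{\left(-4 - 8\right) m}\right) \left(-10\right) = \left(- \frac{254}{298} + \frac{100}{\left(-4 - 8\right) 3}\right) \left(-10\right) = \left(\left(-254\right) \frac{1}{298} + \frac{100}{\left(-12\right) 3}\right) \left(-10\right) = \left(- \frac{127}{149} + \frac{100}{-36}\right) \left(-10\right) = \left(- \frac{127}{149} + 100 \left(- \frac{1}{36}\right)\right) \left(-10\right) = \left(- \frac{127}{149} - \frac{25}{9}\right) \left(-10\right) = \left(- \frac{4868}{1341}\right) \left(-10\right) = \frac{48680}{1341}$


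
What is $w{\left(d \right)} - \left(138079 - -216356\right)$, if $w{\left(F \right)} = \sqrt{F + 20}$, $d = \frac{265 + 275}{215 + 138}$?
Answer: $-354435 + \frac{20 \sqrt{6707}}{353} \approx -3.5443 \cdot 10^{5}$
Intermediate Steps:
$d = \frac{540}{353} \approx 1.5297$
$w{\left(F \right)} = \sqrt{20 + F}$
$w{\left(d \right)} - \left(138079 - -216356\right) = \sqrt{20 + \frac{540}{353}} - \left(138079 - -216356\right) = \sqrt{\frac{7600}{353}} - \left(138079 + 216356\right) = \frac{20 \sqrt{6707}}{353} - 354435 = -354435 + \frac{20 \sqrt{6707}}{353}$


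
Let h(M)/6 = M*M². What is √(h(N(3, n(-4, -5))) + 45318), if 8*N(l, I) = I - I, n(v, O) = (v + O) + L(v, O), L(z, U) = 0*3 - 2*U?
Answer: √45318 ≈ 212.88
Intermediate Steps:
L(z, U) = -2*U (L(z, U) = 0 - 2*U = -2*U)
n(v, O) = v - O (n(v, O) = (v + O) - 2*O = (O + v) - 2*O = v - O)
N(l, I) = 0 (N(l, I) = (I - I)/8 = (⅛)*0 = 0)
h(M) = 6*M³ (h(M) = 6*(M*M²) = 6*M³)
√(h(N(3, n(-4, -5))) + 45318) = √(6*0³ + 45318) = √(6*0 + 45318) = √(0 + 45318) = √45318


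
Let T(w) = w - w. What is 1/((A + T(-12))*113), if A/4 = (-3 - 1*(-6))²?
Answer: 1/4068 ≈ 0.00024582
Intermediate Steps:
T(w) = 0
A = 36 (A = 4*(-3 - 1*(-6))² = 4*(-3 + 6)² = 4*3² = 4*9 = 36)
1/((A + T(-12))*113) = 1/((36 + 0)*113) = 1/(36*113) = 1/4068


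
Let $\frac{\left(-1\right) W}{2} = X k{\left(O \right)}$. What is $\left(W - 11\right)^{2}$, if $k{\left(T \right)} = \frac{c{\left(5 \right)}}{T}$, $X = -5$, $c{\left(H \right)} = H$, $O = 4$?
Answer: $\frac{9}{4} \approx 2.25$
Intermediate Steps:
$k{\left(T \right)} = \frac{5}{T}$
$W = \frac{25}{2}$ ($W = - 2 \left(- 5 \cdot \frac{5}{4}\right) = - 2 \left(- 5 \cdot 5 \cdot \frac{1}{4}\right) = - 2 \left(\left(-5\right) \frac{5}{4}\right) = \left(-2\right) \left(- \frac{25}{4}\right) = \frac{25}{2} \approx 12.5$)
$\left(W - 11\right)^{2} = \left(\frac{25}{2} - 11\right)^{2} = \left(\frac{3}{2}\right)^{2} = \frac{9}{4}$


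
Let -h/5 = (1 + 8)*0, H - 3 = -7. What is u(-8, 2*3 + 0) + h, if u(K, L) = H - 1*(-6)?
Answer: 2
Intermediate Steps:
H = -4 (H = 3 - 7 = -4)
u(K, L) = 2 (u(K, L) = -4 - 1*(-6) = -4 + 6 = 2)
h = 0 (h = -5*(1 + 8)*0 = -45*0 = -5*0 = 0)
u(-8, 2*3 + 0) + h = 2 + 0 = 2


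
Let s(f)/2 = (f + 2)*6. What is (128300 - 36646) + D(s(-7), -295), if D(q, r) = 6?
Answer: 91660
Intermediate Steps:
s(f) = 24 + 12*f (s(f) = 2*((f + 2)*6) = 2*((2 + f)*6) = 2*(12 + 6*f) = 24 + 12*f)
(128300 - 36646) + D(s(-7), -295) = (128300 - 36646) + 6 = 91654 + 6 = 91660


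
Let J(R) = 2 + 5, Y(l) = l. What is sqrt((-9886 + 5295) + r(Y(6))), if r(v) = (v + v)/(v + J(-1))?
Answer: I*sqrt(775723)/13 ≈ 67.75*I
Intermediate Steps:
J(R) = 7
r(v) = 2*v/(7 + v) (r(v) = (v + v)/(v + 7) = (2*v)/(7 + v) = 2*v/(7 + v))
sqrt((-9886 + 5295) + r(Y(6))) = sqrt((-9886 + 5295) + 2*6/(7 + 6)) = sqrt(-4591 + 2*6/13) = sqrt(-4591 + 2*6*(1/13)) = sqrt(-4591 + 12/13) = sqrt(-59671/13) = I*sqrt(775723)/13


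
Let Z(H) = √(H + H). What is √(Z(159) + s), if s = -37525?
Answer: √(-37525 + √318) ≈ 193.67*I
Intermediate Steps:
Z(H) = √2*√H (Z(H) = √(2*H) = √2*√H)
√(Z(159) + s) = √(√2*√159 - 37525) = √(√318 - 37525) = √(-37525 + √318)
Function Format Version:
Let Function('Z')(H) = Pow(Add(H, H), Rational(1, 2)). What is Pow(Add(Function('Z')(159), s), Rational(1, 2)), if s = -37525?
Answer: Pow(Add(-37525, Pow(318, Rational(1, 2))), Rational(1, 2)) ≈ Mul(193.67, I)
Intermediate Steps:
Function('Z')(H) = Mul(Pow(2, Rational(1, 2)), Pow(H, Rational(1, 2))) (Function('Z')(H) = Pow(Mul(2, H), Rational(1, 2)) = Mul(Pow(2, Rational(1, 2)), Pow(H, Rational(1, 2))))
Pow(Add(Function('Z')(159), s), Rational(1, 2)) = Pow(Add(Mul(Pow(2, Rational(1, 2)), Pow(159, Rational(1, 2))), -37525), Rational(1, 2)) = Pow(Add(Pow(318, Rational(1, 2)), -37525), Rational(1, 2)) = Pow(Add(-37525, Pow(318, Rational(1, 2))), Rational(1, 2))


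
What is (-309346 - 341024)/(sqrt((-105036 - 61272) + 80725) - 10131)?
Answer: 3294449235/51361372 + 19836285*I*sqrt(23)/51361372 ≈ 64.143 + 1.8522*I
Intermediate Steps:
(-309346 - 341024)/(sqrt((-105036 - 61272) + 80725) - 10131) = -650370/(sqrt(-166308 + 80725) - 10131) = -650370/(sqrt(-85583) - 10131) = -650370/(61*I*sqrt(23) - 10131) = -650370/(-10131 + 61*I*sqrt(23))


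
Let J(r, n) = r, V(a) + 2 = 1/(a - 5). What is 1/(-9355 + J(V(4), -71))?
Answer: -1/9358 ≈ -0.00010686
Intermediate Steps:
V(a) = -2 + 1/(-5 + a) (V(a) = -2 + 1/(a - 5) = -2 + 1/(-5 + a))
1/(-9355 + J(V(4), -71)) = 1/(-9355 + (11 - 2*4)/(-5 + 4)) = 1/(-9355 + (11 - 8)/(-1)) = 1/(-9355 - 1*3) = 1/(-9355 - 3) = 1/(-9358) = -1/9358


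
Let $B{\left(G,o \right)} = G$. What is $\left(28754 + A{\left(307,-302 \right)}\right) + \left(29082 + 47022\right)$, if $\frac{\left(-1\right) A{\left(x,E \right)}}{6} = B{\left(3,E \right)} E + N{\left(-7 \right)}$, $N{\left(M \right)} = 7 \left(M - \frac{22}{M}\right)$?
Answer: $110456$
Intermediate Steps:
$N{\left(M \right)} = - \frac{154}{M} + 7 M$
$A{\left(x,E \right)} = 162 - 18 E$ ($A{\left(x,E \right)} = - 6 \left(3 E + \left(- \frac{154}{-7} + 7 \left(-7\right)\right)\right) = - 6 \left(3 E - 27\right) = - 6 \left(-27 + 3 E\right) = 162 - 18 E$)
$\left(28754 + A{\left(307,-302 \right)}\right) + \left(29082 + 47022\right) = \left(28754 + \left(162 - -5436\right)\right) + \left(29082 + 47022\right) = \left(28754 + \left(162 + 5436\right)\right) + 76104 = \left(28754 + 5598\right) + 76104 = 34352 + 76104 = 110456$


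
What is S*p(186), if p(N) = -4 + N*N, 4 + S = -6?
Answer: -345920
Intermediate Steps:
S = -10 (S = -4 - 6 = -10)
p(N) = -4 + N²
S*p(186) = -10*(-4 + 186²) = -10*(-4 + 34596) = -10*34592 = -345920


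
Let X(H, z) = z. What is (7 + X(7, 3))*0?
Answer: 0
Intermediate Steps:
(7 + X(7, 3))*0 = (7 + 3)*0 = 10*0 = 0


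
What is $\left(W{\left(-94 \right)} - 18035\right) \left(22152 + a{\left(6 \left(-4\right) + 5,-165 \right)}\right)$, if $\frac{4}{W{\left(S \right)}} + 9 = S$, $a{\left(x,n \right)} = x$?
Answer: $- \frac{41114459997}{103} \approx -3.9917 \cdot 10^{8}$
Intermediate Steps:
$W{\left(S \right)} = \frac{4}{-9 + S}$
$\left(W{\left(-94 \right)} - 18035\right) \left(22152 + a{\left(6 \left(-4\right) + 5,-165 \right)}\right) = \left(\frac{4}{-9 - 94} - 18035\right) \left(22152 + \left(6 \left(-4\right) + 5\right)\right) = \left(\frac{4}{-103} - 18035\right) \left(22152 + \left(-24 + 5\right)\right) = \left(4 \left(- \frac{1}{103}\right) - 18035\right) \left(22152 - 19\right) = \left(- \frac{4}{103} - 18035\right) 22133 = \left(- \frac{1857609}{103}\right) 22133 = - \frac{41114459997}{103}$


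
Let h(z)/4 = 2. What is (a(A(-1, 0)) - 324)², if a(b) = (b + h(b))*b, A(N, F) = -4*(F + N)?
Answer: 76176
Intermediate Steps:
h(z) = 8 (h(z) = 4*2 = 8)
A(N, F) = -4*F - 4*N
a(b) = b*(8 + b) (a(b) = (b + 8)*b = (8 + b)*b = b*(8 + b))
(a(A(-1, 0)) - 324)² = ((-4*0 - 4*(-1))*(8 + (-4*0 - 4*(-1))) - 324)² = ((0 + 4)*(8 + (0 + 4)) - 324)² = (4*(8 + 4) - 324)² = (4*12 - 324)² = (48 - 324)² = (-276)² = 76176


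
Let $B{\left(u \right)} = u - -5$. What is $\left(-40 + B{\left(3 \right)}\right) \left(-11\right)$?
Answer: $352$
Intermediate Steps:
$B{\left(u \right)} = 5 + u$ ($B{\left(u \right)} = u + 5 = 5 + u$)
$\left(-40 + B{\left(3 \right)}\right) \left(-11\right) = \left(-40 + \left(5 + 3\right)\right) \left(-11\right) = \left(-40 + 8\right) \left(-11\right) = \left(-32\right) \left(-11\right) = 352$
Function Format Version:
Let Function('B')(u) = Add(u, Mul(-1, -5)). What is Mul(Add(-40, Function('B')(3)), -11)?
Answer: 352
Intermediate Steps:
Function('B')(u) = Add(5, u) (Function('B')(u) = Add(u, 5) = Add(5, u))
Mul(Add(-40, Function('B')(3)), -11) = Mul(Add(-40, Add(5, 3)), -11) = Mul(Add(-40, 8), -11) = Mul(-32, -11) = 352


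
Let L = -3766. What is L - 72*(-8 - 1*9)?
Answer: -2542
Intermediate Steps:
L - 72*(-8 - 1*9) = -3766 - 72*(-8 - 1*9) = -3766 - 72*(-8 - 9) = -3766 - 72*(-17) = -3766 + 1224 = -2542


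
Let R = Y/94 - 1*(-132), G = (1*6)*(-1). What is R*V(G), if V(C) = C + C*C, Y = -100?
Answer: 184620/47 ≈ 3928.1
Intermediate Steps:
G = -6 (G = 6*(-1) = -6)
V(C) = C + C²
R = 6154/47 (R = -100/94 - 1*(-132) = -100*1/94 + 132 = -50/47 + 132 = 6154/47 ≈ 130.94)
R*V(G) = 6154*(-6*(1 - 6))/47 = 6154*(-6*(-5))/47 = (6154/47)*30 = 184620/47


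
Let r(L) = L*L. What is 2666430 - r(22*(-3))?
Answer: 2662074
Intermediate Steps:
r(L) = L²
2666430 - r(22*(-3)) = 2666430 - (22*(-3))² = 2666430 - 1*(-66)² = 2666430 - 1*4356 = 2666430 - 4356 = 2662074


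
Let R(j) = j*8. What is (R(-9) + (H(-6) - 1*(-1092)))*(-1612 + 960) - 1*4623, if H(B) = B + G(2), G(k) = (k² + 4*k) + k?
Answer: -674879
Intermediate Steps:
G(k) = k² + 5*k
R(j) = 8*j
H(B) = 14 + B (H(B) = B + 2*(5 + 2) = B + 2*7 = B + 14 = 14 + B)
(R(-9) + (H(-6) - 1*(-1092)))*(-1612 + 960) - 1*4623 = (8*(-9) + ((14 - 6) - 1*(-1092)))*(-1612 + 960) - 1*4623 = (-72 + (8 + 1092))*(-652) - 4623 = (-72 + 1100)*(-652) - 4623 = 1028*(-652) - 4623 = -670256 - 4623 = -674879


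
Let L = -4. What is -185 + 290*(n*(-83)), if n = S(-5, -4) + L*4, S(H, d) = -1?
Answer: 409005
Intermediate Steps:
n = -17 (n = -1 - 4*4 = -1 - 16 = -17)
-185 + 290*(n*(-83)) = -185 + 290*(-17*(-83)) = -185 + 290*1411 = -185 + 409190 = 409005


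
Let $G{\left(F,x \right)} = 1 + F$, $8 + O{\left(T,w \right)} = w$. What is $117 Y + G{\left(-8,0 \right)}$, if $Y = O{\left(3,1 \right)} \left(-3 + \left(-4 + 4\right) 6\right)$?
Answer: $2450$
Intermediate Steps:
$O{\left(T,w \right)} = -8 + w$
$Y = 21$ ($Y = \left(-8 + 1\right) \left(-3 + \left(-4 + 4\right) 6\right) = - 7 \left(-3 + 0 \cdot 6\right) = - 7 \left(-3 + 0\right) = \left(-7\right) \left(-3\right) = 21$)
$117 Y + G{\left(-8,0 \right)} = 117 \cdot 21 + \left(1 - 8\right) = 2457 - 7 = 2450$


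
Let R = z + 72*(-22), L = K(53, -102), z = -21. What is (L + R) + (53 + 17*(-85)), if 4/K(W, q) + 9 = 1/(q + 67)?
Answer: -236798/79 ≈ -2997.4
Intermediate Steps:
K(W, q) = 4/(-9 + 1/(67 + q)) (K(W, q) = 4/(-9 + 1/(q + 67)) = 4/(-9 + 1/(67 + q)))
L = -35/79 (L = 4*(-67 - 1*(-102))/(602 + 9*(-102)) = 4*(-67 + 102)/(602 - 918) = 4*35/(-316) = 4*(-1/316)*35 = -35/79 ≈ -0.44304)
R = -1605 (R = -21 + 72*(-22) = -21 - 1584 = -1605)
(L + R) + (53 + 17*(-85)) = (-35/79 - 1605) + (53 + 17*(-85)) = -126830/79 + (53 - 1445) = -126830/79 - 1392 = -236798/79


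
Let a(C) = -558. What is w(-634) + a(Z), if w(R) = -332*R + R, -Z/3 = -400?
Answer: 209296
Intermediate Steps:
Z = 1200 (Z = -3*(-400) = 1200)
w(R) = -331*R
w(-634) + a(Z) = -331*(-634) - 558 = 209854 - 558 = 209296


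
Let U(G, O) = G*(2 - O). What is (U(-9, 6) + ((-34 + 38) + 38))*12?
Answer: 936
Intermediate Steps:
(U(-9, 6) + ((-34 + 38) + 38))*12 = (-9*(2 - 1*6) + ((-34 + 38) + 38))*12 = (-9*(2 - 6) + (4 + 38))*12 = (-9*(-4) + 42)*12 = (36 + 42)*12 = 78*12 = 936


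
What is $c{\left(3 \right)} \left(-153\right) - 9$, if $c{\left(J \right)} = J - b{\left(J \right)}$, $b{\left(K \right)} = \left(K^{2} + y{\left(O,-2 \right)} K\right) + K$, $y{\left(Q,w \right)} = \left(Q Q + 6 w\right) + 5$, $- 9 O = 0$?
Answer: $-1845$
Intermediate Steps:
$O = 0$ ($O = \left(- \frac{1}{9}\right) 0 = 0$)
$y{\left(Q,w \right)} = 5 + Q^{2} + 6 w$ ($y{\left(Q,w \right)} = \left(Q^{2} + 6 w\right) + 5 = 5 + Q^{2} + 6 w$)
$b{\left(K \right)} = K^{2} - 6 K$ ($b{\left(K \right)} = \left(K^{2} + \left(5 + 0^{2} + 6 \left(-2\right)\right) K\right) + K = \left(K^{2} + \left(5 + 0 - 12\right) K\right) + K = \left(K^{2} - 7 K\right) + K = K^{2} - 6 K$)
$c{\left(J \right)} = J - J \left(-6 + J\right)$
$c{\left(3 \right)} \left(-153\right) - 9 = 3 \left(7 - 3\right) \left(-153\right) - 9 = 3 \cdot 4 \left(-153\right) - 9 = 12 \left(-153\right) - 9 = -1836 - 9 = -1845$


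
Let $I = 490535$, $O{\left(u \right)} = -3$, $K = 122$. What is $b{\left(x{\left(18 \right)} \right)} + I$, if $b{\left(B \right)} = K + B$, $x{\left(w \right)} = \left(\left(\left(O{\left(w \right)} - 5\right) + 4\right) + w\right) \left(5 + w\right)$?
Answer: $490979$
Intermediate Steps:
$x{\left(w \right)} = \left(-4 + w\right) \left(5 + w\right)$ ($x{\left(w \right)} = \left(\left(\left(-3 - 5\right) + 4\right) + w\right) \left(5 + w\right) = \left(\left(-8 + 4\right) + w\right) \left(5 + w\right) = \left(-4 + w\right) \left(5 + w\right)$)
$b{\left(B \right)} = 122 + B$
$b{\left(x{\left(18 \right)} \right)} + I = \left(122 + \left(-20 + 18 + 18^{2}\right)\right) + 490535 = \left(122 + \left(-20 + 18 + 324\right)\right) + 490535 = \left(122 + 322\right) + 490535 = 444 + 490535 = 490979$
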